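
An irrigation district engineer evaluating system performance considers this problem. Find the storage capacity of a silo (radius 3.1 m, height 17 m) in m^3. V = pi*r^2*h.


V = pi * r^2 * h
  = pi * 3.1^2 * 17
  = pi * 9.61 * 17
  = 513.24 m^3


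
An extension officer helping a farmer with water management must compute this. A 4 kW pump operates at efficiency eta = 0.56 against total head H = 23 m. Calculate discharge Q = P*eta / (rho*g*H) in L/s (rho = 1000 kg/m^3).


Q = (P * 1000 * eta) / (rho * g * H)
  = (4 * 1000 * 0.56) / (1000 * 9.81 * 23)
  = 2240 / 225630
  = 0.00993 m^3/s = 9.93 L/s


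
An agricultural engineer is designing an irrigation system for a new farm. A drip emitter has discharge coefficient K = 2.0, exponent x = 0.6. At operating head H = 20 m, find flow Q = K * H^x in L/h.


Q = K * H^x
  = 2.0 * 20^0.6
  = 2.0 * 6.0342
  = 12.07 L/h


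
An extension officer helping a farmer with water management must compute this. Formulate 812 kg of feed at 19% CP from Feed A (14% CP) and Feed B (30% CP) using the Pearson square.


parts_A = CP_b - target = 30 - 19 = 11
parts_B = target - CP_a = 19 - 14 = 5
total_parts = 11 + 5 = 16
Feed A = 812 * 11 / 16 = 558.25 kg
Feed B = 812 * 5 / 16 = 253.75 kg

558.25 kg


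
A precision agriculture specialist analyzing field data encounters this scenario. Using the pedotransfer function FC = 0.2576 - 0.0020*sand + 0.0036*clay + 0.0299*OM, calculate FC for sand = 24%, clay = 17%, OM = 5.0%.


FC = 0.2576 - 0.0020*24 + 0.0036*17 + 0.0299*5.0
   = 0.2576 - 0.0480 + 0.0612 + 0.1495
   = 0.4203


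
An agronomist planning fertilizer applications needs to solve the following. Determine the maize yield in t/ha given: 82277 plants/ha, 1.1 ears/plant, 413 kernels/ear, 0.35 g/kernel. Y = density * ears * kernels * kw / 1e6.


Y = density * ears * kernels * kw
  = 82277 * 1.1 * 413 * 0.35 g/ha
  = 13082454.39 g/ha
  = 13082.45 kg/ha = 13.08 t/ha


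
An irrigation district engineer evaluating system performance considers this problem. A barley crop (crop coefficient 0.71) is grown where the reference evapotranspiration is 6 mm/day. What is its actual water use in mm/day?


ETc = Kc * ET0
    = 0.71 * 6
    = 4.26 mm/day


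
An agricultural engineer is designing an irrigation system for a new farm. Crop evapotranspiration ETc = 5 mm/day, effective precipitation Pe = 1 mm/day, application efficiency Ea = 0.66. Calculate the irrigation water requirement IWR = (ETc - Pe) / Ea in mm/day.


IWR = (ETc - Pe) / Ea
    = (5 - 1) / 0.66
    = 4 / 0.66
    = 6.06 mm/day


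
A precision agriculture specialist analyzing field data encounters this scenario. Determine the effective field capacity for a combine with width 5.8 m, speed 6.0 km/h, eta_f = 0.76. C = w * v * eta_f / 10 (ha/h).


C = w * v * eta_f / 10
  = 5.8 * 6.0 * 0.76 / 10
  = 26.45 / 10
  = 2.64 ha/h


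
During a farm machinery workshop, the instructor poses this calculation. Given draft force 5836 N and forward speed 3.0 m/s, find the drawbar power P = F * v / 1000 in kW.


P = F * v / 1000
  = 5836 * 3.0 / 1000
  = 17508 / 1000
  = 17.51 kW


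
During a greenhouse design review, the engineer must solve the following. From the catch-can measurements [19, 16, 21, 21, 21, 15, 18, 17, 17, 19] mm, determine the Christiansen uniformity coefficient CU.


xbar = 184 / 10 = 18.400
sum|xi - xbar| = 18
CU = 100 * (1 - 18 / (10 * 18.400))
   = 100 * (1 - 0.0978)
   = 90.22%


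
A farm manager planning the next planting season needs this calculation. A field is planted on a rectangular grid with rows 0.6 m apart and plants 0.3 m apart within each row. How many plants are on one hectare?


D = 10000 / (row_sp * plant_sp)
  = 10000 / (0.6 * 0.3)
  = 10000 / 0.1800
  = 55555.56 plants/ha


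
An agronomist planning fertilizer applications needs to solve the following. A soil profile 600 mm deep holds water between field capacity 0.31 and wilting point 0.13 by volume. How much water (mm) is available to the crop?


AW = (FC - WP) * D
   = (0.31 - 0.13) * 600
   = 0.18 * 600
   = 108 mm


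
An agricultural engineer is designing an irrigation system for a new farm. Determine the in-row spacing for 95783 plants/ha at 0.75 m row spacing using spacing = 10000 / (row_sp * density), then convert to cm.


spacing = 10000 / (row_sp * density)
        = 10000 / (0.75 * 95783)
        = 10000 / 71837.25
        = 0.13920 m = 13.92 cm


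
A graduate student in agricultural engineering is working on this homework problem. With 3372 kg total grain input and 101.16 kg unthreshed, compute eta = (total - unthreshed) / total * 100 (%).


eta = (total - unthreshed) / total * 100
    = (3372 - 101.16) / 3372 * 100
    = 3270.84 / 3372 * 100
    = 97%


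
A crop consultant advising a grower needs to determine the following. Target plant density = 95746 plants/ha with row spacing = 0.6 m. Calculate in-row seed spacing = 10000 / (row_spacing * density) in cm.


spacing = 10000 / (row_sp * density)
        = 10000 / (0.6 * 95746)
        = 10000 / 57447.60
        = 0.17407 m = 17.41 cm


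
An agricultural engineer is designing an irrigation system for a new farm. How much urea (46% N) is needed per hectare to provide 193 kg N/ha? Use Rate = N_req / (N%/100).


Rate = N_required / (N_content / 100)
     = 193 / (46 / 100)
     = 193 / 0.46
     = 419.57 kg/ha


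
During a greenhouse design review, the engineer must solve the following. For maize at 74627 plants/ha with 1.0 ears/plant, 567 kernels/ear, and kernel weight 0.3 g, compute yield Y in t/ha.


Y = density * ears * kernels * kw
  = 74627 * 1.0 * 567 * 0.3 g/ha
  = 12694052.70 g/ha
  = 12694.05 kg/ha = 12.69 t/ha


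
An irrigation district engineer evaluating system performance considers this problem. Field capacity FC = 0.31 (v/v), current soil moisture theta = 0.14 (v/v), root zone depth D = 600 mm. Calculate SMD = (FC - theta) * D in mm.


SMD = (FC - theta) * D
    = (0.31 - 0.14) * 600
    = 0.170 * 600
    = 102 mm


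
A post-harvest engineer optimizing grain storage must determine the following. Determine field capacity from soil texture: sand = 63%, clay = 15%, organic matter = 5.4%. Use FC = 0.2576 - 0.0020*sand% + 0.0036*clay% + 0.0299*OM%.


FC = 0.2576 - 0.0020*63 + 0.0036*15 + 0.0299*5.4
   = 0.2576 - 0.1260 + 0.0540 + 0.1615
   = 0.3471


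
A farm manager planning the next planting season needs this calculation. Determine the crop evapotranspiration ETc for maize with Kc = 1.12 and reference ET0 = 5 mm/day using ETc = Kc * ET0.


ETc = Kc * ET0
    = 1.12 * 5
    = 5.60 mm/day


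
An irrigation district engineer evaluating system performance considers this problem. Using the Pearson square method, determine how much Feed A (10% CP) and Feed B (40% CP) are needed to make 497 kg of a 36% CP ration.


parts_A = CP_b - target = 40 - 36 = 4
parts_B = target - CP_a = 36 - 10 = 26
total_parts = 4 + 26 = 30
Feed A = 497 * 4 / 30 = 66.27 kg
Feed B = 497 * 26 / 30 = 430.73 kg

66.27 kg


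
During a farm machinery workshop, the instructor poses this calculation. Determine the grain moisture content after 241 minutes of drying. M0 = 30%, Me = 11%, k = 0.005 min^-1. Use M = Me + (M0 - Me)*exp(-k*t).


M = Me + (M0 - Me) * e^(-k*t)
  = 11 + (30 - 11) * e^(-0.005*241)
  = 11 + 19 * e^(-1.205)
  = 11 + 19 * 0.29969
  = 11 + 5.6941
  = 16.69%


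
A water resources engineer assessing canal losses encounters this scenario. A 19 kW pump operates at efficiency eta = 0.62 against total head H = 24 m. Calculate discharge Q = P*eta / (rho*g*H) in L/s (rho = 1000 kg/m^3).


Q = (P * 1000 * eta) / (rho * g * H)
  = (19 * 1000 * 0.62) / (1000 * 9.81 * 24)
  = 11780 / 235440
  = 0.05003 m^3/s = 50.03 L/s


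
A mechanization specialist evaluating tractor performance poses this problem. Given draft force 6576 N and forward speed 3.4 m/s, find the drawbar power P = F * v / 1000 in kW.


P = F * v / 1000
  = 6576 * 3.4 / 1000
  = 22358.40 / 1000
  = 22.36 kW


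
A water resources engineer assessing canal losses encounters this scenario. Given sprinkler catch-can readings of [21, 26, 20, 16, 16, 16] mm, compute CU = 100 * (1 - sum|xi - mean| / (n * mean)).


xbar = 115 / 6 = 19.167
sum|xi - xbar| = 19
CU = 100 * (1 - 19 / (6 * 19.167))
   = 100 * (1 - 0.1652)
   = 83.48%


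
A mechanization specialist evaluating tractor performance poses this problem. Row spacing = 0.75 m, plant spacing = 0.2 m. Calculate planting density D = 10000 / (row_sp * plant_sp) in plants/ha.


D = 10000 / (row_sp * plant_sp)
  = 10000 / (0.75 * 0.2)
  = 10000 / 0.1500
  = 66666.67 plants/ha


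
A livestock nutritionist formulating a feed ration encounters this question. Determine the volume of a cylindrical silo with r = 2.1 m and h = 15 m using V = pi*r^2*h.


V = pi * r^2 * h
  = pi * 2.1^2 * 15
  = pi * 4.41 * 15
  = 207.82 m^3


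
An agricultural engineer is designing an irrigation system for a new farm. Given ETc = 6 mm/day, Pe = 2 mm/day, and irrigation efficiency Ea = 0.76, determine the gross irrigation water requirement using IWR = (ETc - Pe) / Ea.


IWR = (ETc - Pe) / Ea
    = (6 - 2) / 0.76
    = 4 / 0.76
    = 5.26 mm/day


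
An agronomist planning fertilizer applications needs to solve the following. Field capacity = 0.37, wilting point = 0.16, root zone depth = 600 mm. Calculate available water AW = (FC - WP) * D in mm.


AW = (FC - WP) * D
   = (0.37 - 0.16) * 600
   = 0.21 * 600
   = 126 mm


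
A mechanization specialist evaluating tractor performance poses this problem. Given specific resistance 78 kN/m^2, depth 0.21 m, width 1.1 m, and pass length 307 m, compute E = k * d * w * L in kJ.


E = k * d * w * L
  = 78 * 0.21 * 1.1 * 307
  = 5531.53 kJ


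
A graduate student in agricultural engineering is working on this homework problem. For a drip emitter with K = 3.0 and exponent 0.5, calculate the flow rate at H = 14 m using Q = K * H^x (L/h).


Q = K * H^x
  = 3.0 * 14^0.5
  = 3.0 * 3.7417
  = 11.22 L/h


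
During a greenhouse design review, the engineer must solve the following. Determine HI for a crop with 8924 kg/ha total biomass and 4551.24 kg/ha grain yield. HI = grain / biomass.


HI = grain_yield / biomass
   = 4551.24 / 8924
   = 0.51


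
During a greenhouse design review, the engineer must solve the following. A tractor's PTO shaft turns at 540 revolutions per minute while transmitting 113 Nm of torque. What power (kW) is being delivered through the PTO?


P = 2*pi*n*T / 60000
  = 2*pi * 540 * 113 / 60000
  = 383399.97 / 60000
  = 6.39 kW


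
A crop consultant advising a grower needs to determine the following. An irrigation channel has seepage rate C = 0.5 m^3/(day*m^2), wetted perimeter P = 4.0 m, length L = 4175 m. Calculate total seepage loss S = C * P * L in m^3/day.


S = C * P * L
  = 0.5 * 4.0 * 4175
  = 8350 m^3/day


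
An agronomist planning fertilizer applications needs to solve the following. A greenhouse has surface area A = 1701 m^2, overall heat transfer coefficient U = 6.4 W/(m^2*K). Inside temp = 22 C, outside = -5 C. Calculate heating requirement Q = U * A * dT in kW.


dT = 22 - (-5) = 27 K
Q = U * A * dT
  = 6.4 * 1701 * 27
  = 293932.80 W = 293.93 kW


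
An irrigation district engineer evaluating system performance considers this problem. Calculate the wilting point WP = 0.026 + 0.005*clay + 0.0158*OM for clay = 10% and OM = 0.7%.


WP = 0.026 + 0.005*10 + 0.0158*0.7
   = 0.026 + 0.0500 + 0.0111
   = 0.0871


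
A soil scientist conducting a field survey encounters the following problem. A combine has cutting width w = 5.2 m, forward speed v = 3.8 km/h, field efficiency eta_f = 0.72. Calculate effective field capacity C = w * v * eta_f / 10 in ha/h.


C = w * v * eta_f / 10
  = 5.2 * 3.8 * 0.72 / 10
  = 14.23 / 10
  = 1.42 ha/h


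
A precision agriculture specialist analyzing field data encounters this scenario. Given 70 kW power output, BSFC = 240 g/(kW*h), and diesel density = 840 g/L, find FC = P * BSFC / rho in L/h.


FC = P * BSFC / rho_fuel
   = 70 * 240 / 840
   = 16800 / 840
   = 20 L/h


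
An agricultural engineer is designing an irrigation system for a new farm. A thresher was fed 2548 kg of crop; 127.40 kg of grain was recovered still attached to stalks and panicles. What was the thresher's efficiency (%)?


eta = (total - unthreshed) / total * 100
    = (2548 - 127.40) / 2548 * 100
    = 2420.60 / 2548 * 100
    = 95%


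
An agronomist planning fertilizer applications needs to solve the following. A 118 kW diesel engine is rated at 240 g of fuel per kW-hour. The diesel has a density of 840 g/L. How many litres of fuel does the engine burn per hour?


FC = P * BSFC / rho_fuel
   = 118 * 240 / 840
   = 28320 / 840
   = 33.71 L/h


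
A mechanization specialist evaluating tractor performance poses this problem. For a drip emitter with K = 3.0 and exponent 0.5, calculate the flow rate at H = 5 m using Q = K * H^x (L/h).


Q = K * H^x
  = 3.0 * 5^0.5
  = 3.0 * 2.2361
  = 6.71 L/h


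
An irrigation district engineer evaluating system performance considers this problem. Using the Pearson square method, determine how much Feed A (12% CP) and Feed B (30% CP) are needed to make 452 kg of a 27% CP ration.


parts_A = CP_b - target = 30 - 27 = 3
parts_B = target - CP_a = 27 - 12 = 15
total_parts = 3 + 15 = 18
Feed A = 452 * 3 / 18 = 75.33 kg
Feed B = 452 * 15 / 18 = 376.67 kg

75.33 kg


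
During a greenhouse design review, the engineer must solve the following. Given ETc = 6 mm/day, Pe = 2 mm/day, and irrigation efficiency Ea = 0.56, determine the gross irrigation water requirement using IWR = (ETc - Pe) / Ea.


IWR = (ETc - Pe) / Ea
    = (6 - 2) / 0.56
    = 4 / 0.56
    = 7.14 mm/day


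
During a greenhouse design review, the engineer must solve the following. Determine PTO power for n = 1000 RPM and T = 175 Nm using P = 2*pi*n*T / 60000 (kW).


P = 2*pi*n*T / 60000
  = 2*pi * 1000 * 175 / 60000
  = 1099557.43 / 60000
  = 18.33 kW


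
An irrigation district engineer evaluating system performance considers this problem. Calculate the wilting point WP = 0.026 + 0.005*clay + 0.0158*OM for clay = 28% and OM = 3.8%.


WP = 0.026 + 0.005*28 + 0.0158*3.8
   = 0.026 + 0.1400 + 0.0600
   = 0.2260


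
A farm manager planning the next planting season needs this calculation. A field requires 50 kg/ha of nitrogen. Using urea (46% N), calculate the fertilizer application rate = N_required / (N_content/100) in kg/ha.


Rate = N_required / (N_content / 100)
     = 50 / (46 / 100)
     = 50 / 0.46
     = 108.70 kg/ha


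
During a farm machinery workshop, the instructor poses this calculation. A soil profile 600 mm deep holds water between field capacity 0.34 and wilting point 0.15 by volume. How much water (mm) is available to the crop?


AW = (FC - WP) * D
   = (0.34 - 0.15) * 600
   = 0.19 * 600
   = 114 mm


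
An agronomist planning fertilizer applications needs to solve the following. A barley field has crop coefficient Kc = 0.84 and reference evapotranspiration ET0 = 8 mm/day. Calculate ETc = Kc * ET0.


ETc = Kc * ET0
    = 0.84 * 8
    = 6.72 mm/day


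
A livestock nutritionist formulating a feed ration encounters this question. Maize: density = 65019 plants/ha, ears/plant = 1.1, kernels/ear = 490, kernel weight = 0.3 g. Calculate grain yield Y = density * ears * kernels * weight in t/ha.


Y = density * ears * kernels * kw
  = 65019 * 1.1 * 490 * 0.3 g/ha
  = 10513572.30 g/ha
  = 10513.57 kg/ha = 10.51 t/ha


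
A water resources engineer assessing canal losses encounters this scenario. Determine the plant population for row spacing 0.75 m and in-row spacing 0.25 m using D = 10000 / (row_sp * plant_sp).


D = 10000 / (row_sp * plant_sp)
  = 10000 / (0.75 * 0.25)
  = 10000 / 0.1875
  = 53333.33 plants/ha


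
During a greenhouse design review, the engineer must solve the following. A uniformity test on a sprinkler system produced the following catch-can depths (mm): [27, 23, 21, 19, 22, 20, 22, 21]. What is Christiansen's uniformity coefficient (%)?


xbar = 175 / 8 = 21.875
sum|xi - xbar| = 13
CU = 100 * (1 - 13 / (8 * 21.875))
   = 100 * (1 - 0.0743)
   = 92.57%


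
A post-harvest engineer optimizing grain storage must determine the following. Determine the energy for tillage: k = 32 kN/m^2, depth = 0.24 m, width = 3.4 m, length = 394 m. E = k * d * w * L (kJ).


E = k * d * w * L
  = 32 * 0.24 * 3.4 * 394
  = 10288.13 kJ


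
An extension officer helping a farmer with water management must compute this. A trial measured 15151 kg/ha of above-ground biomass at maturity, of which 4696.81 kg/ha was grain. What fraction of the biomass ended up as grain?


HI = grain_yield / biomass
   = 4696.81 / 15151
   = 0.31


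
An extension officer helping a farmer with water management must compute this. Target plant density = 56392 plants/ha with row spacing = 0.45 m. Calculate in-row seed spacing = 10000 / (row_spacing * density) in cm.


spacing = 10000 / (row_sp * density)
        = 10000 / (0.45 * 56392)
        = 10000 / 25376.40
        = 0.39407 m = 39.41 cm


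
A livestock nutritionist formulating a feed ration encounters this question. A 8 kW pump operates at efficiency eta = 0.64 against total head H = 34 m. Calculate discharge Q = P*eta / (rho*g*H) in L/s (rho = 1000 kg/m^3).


Q = (P * 1000 * eta) / (rho * g * H)
  = (8 * 1000 * 0.64) / (1000 * 9.81 * 34)
  = 5120 / 333540
  = 0.01535 m^3/s = 15.35 L/s


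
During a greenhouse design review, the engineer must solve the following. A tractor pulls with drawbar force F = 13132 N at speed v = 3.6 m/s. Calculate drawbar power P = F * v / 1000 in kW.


P = F * v / 1000
  = 13132 * 3.6 / 1000
  = 47275.20 / 1000
  = 47.28 kW


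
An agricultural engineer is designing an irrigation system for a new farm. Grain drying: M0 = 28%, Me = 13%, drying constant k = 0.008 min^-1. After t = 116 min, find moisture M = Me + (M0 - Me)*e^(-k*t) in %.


M = Me + (M0 - Me) * e^(-k*t)
  = 13 + (28 - 13) * e^(-0.008*116)
  = 13 + 15 * e^(-0.928)
  = 13 + 15 * 0.39534
  = 13 + 5.9302
  = 18.93%


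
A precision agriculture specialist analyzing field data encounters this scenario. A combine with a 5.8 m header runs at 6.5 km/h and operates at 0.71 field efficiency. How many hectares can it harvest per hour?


C = w * v * eta_f / 10
  = 5.8 * 6.5 * 0.71 / 10
  = 26.77 / 10
  = 2.68 ha/h


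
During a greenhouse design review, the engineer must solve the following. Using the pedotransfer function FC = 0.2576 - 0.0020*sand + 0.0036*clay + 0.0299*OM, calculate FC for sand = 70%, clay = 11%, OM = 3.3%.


FC = 0.2576 - 0.0020*70 + 0.0036*11 + 0.0299*3.3
   = 0.2576 - 0.1400 + 0.0396 + 0.0987
   = 0.2559


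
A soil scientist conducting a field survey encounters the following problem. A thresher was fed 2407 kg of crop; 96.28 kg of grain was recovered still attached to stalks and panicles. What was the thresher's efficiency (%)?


eta = (total - unthreshed) / total * 100
    = (2407 - 96.28) / 2407 * 100
    = 2310.72 / 2407 * 100
    = 96%


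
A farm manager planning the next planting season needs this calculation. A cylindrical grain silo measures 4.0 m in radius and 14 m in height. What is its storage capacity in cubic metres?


V = pi * r^2 * h
  = pi * 4.0^2 * 14
  = pi * 16 * 14
  = 703.72 m^3


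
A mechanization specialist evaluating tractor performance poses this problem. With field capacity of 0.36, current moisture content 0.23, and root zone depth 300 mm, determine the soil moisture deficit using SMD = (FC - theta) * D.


SMD = (FC - theta) * D
    = (0.36 - 0.23) * 300
    = 0.130 * 300
    = 39 mm


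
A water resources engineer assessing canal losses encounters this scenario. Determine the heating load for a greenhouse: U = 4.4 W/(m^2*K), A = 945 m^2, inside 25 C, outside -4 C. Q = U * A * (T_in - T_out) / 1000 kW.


dT = 25 - (-4) = 29 K
Q = U * A * dT
  = 4.4 * 945 * 29
  = 120582 W = 120.58 kW


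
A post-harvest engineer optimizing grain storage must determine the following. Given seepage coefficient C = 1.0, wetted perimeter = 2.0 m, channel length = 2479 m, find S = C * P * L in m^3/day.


S = C * P * L
  = 1.0 * 2.0 * 2479
  = 4958 m^3/day


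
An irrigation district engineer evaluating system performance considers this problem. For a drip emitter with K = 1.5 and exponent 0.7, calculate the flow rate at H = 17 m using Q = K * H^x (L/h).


Q = K * H^x
  = 1.5 * 17^0.7
  = 1.5 * 7.2663
  = 10.90 L/h


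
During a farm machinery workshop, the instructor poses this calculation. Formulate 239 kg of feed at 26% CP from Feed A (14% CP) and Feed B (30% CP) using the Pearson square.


parts_A = CP_b - target = 30 - 26 = 4
parts_B = target - CP_a = 26 - 14 = 12
total_parts = 4 + 12 = 16
Feed A = 239 * 4 / 16 = 59.75 kg
Feed B = 239 * 12 / 16 = 179.25 kg

59.75 kg


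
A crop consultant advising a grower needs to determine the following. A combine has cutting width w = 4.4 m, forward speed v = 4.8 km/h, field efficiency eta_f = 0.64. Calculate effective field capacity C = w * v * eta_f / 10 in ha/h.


C = w * v * eta_f / 10
  = 4.4 * 4.8 * 0.64 / 10
  = 13.52 / 10
  = 1.35 ha/h


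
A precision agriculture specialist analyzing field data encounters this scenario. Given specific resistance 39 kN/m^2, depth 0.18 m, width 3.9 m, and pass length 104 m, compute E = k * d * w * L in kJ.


E = k * d * w * L
  = 39 * 0.18 * 3.9 * 104
  = 2847.31 kJ


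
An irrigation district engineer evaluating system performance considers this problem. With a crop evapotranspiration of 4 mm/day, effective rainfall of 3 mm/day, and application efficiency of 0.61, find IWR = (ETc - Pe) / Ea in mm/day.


IWR = (ETc - Pe) / Ea
    = (4 - 3) / 0.61
    = 1 / 0.61
    = 1.64 mm/day


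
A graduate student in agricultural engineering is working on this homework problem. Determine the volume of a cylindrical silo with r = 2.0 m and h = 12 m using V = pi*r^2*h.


V = pi * r^2 * h
  = pi * 2.0^2 * 12
  = pi * 4 * 12
  = 150.80 m^3


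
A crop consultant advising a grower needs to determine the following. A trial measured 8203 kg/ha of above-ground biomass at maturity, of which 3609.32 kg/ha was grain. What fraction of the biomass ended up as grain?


HI = grain_yield / biomass
   = 3609.32 / 8203
   = 0.44


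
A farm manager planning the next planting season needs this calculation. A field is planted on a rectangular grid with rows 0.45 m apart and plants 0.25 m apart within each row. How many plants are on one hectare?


D = 10000 / (row_sp * plant_sp)
  = 10000 / (0.45 * 0.25)
  = 10000 / 0.1125
  = 88888.89 plants/ha


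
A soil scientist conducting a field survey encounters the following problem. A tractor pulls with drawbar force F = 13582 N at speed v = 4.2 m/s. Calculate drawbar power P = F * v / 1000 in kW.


P = F * v / 1000
  = 13582 * 4.2 / 1000
  = 57044.40 / 1000
  = 57.04 kW


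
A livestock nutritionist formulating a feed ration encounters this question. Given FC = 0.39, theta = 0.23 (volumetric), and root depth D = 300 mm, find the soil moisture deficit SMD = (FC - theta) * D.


SMD = (FC - theta) * D
    = (0.39 - 0.23) * 300
    = 0.160 * 300
    = 48 mm


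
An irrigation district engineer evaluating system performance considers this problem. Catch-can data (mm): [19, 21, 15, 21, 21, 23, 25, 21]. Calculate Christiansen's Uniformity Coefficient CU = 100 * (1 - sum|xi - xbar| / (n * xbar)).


xbar = 166 / 8 = 20.750
sum|xi - xbar| = 15
CU = 100 * (1 - 15 / (8 * 20.750))
   = 100 * (1 - 0.0904)
   = 90.96%


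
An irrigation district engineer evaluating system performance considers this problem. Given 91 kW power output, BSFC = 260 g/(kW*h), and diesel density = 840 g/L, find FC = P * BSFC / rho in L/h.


FC = P * BSFC / rho_fuel
   = 91 * 260 / 840
   = 23660 / 840
   = 28.17 L/h


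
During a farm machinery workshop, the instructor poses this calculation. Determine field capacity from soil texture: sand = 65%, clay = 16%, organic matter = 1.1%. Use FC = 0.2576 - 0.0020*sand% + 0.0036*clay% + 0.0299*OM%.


FC = 0.2576 - 0.0020*65 + 0.0036*16 + 0.0299*1.1
   = 0.2576 - 0.1300 + 0.0576 + 0.0329
   = 0.2181


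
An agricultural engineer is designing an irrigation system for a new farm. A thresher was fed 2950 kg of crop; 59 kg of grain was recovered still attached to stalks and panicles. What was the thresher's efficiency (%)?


eta = (total - unthreshed) / total * 100
    = (2950 - 59) / 2950 * 100
    = 2891 / 2950 * 100
    = 98%


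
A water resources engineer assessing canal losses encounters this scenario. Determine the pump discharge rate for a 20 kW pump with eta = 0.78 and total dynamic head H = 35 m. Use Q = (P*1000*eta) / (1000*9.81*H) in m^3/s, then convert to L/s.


Q = (P * 1000 * eta) / (rho * g * H)
  = (20 * 1000 * 0.78) / (1000 * 9.81 * 35)
  = 15600 / 343350
  = 0.04543 m^3/s = 45.43 L/s


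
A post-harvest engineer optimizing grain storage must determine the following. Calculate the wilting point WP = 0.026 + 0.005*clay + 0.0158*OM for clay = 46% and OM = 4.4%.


WP = 0.026 + 0.005*46 + 0.0158*4.4
   = 0.026 + 0.2300 + 0.0695
   = 0.3255


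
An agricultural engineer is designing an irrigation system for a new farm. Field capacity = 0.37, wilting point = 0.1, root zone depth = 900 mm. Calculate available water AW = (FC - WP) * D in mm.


AW = (FC - WP) * D
   = (0.37 - 0.1) * 900
   = 0.27 * 900
   = 243 mm


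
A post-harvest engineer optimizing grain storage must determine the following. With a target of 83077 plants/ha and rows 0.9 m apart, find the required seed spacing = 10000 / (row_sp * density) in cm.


spacing = 10000 / (row_sp * density)
        = 10000 / (0.9 * 83077)
        = 10000 / 74769.30
        = 0.13374 m = 13.37 cm


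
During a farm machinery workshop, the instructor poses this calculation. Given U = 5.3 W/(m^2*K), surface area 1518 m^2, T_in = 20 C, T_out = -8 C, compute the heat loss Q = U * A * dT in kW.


dT = 20 - (-8) = 28 K
Q = U * A * dT
  = 5.3 * 1518 * 28
  = 225271.20 W = 225.27 kW


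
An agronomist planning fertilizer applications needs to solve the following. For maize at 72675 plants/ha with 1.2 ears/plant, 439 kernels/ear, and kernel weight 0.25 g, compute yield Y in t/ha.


Y = density * ears * kernels * kw
  = 72675 * 1.2 * 439 * 0.25 g/ha
  = 9571297.50 g/ha
  = 9571.30 kg/ha = 9.57 t/ha


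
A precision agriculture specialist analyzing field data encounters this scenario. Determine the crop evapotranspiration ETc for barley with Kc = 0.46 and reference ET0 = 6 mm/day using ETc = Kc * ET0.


ETc = Kc * ET0
    = 0.46 * 6
    = 2.76 mm/day


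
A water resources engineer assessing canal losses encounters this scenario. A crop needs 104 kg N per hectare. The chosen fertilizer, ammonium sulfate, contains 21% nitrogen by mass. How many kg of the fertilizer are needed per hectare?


Rate = N_required / (N_content / 100)
     = 104 / (21 / 100)
     = 104 / 0.21
     = 495.24 kg/ha


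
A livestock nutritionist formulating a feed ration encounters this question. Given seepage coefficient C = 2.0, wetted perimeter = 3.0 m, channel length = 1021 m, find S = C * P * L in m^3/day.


S = C * P * L
  = 2.0 * 3.0 * 1021
  = 6126 m^3/day


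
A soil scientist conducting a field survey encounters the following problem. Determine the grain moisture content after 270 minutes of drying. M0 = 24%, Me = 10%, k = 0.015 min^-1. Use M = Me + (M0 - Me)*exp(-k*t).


M = Me + (M0 - Me) * e^(-k*t)
  = 10 + (24 - 10) * e^(-0.015*270)
  = 10 + 14 * e^(-4.050)
  = 10 + 14 * 0.01742
  = 10 + 0.2439
  = 10.24%


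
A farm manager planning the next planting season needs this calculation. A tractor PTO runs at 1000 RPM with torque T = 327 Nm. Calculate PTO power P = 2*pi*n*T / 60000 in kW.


P = 2*pi*n*T / 60000
  = 2*pi * 1000 * 327 / 60000
  = 2054601.60 / 60000
  = 34.24 kW


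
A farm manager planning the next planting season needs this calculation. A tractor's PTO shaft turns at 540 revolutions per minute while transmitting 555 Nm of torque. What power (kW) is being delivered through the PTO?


P = 2*pi*n*T / 60000
  = 2*pi * 540 * 555 / 60000
  = 1883070.64 / 60000
  = 31.38 kW


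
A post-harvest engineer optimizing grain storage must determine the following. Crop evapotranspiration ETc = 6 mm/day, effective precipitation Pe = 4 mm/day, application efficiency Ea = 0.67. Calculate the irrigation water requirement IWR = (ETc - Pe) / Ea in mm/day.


IWR = (ETc - Pe) / Ea
    = (6 - 4) / 0.67
    = 2 / 0.67
    = 2.99 mm/day


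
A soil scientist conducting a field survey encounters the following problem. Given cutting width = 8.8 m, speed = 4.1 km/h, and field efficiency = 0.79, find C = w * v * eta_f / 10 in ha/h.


C = w * v * eta_f / 10
  = 8.8 * 4.1 * 0.79 / 10
  = 28.50 / 10
  = 2.85 ha/h


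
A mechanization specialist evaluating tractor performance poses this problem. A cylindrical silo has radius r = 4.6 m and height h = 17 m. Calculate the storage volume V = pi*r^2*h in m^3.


V = pi * r^2 * h
  = pi * 4.6^2 * 17
  = pi * 21.16 * 17
  = 1130.09 m^3


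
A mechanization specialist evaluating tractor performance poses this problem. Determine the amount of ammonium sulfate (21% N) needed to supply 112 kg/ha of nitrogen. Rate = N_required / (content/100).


Rate = N_required / (N_content / 100)
     = 112 / (21 / 100)
     = 112 / 0.21
     = 533.33 kg/ha


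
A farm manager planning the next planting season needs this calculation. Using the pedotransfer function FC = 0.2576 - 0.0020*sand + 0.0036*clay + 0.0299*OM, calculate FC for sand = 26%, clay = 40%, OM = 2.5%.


FC = 0.2576 - 0.0020*26 + 0.0036*40 + 0.0299*2.5
   = 0.2576 - 0.0520 + 0.1440 + 0.0748
   = 0.4244


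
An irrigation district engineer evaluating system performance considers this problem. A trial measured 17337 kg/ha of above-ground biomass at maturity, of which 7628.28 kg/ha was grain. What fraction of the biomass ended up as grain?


HI = grain_yield / biomass
   = 7628.28 / 17337
   = 0.44


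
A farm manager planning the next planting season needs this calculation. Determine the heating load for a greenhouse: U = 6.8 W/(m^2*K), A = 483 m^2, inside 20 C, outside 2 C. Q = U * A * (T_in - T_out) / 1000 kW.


dT = 20 - (2) = 18 K
Q = U * A * dT
  = 6.8 * 483 * 18
  = 59119.20 W = 59.12 kW


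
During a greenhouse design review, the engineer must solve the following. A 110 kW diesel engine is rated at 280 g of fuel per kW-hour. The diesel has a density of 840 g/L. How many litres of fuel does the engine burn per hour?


FC = P * BSFC / rho_fuel
   = 110 * 280 / 840
   = 30800 / 840
   = 36.67 L/h


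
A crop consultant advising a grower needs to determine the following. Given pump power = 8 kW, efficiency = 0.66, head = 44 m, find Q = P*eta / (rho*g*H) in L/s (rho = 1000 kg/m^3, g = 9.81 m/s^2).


Q = (P * 1000 * eta) / (rho * g * H)
  = (8 * 1000 * 0.66) / (1000 * 9.81 * 44)
  = 5280 / 431640
  = 0.01223 m^3/s = 12.23 L/s


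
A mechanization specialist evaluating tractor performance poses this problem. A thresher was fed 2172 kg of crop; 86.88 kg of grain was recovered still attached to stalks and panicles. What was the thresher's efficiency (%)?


eta = (total - unthreshed) / total * 100
    = (2172 - 86.88) / 2172 * 100
    = 2085.12 / 2172 * 100
    = 96%


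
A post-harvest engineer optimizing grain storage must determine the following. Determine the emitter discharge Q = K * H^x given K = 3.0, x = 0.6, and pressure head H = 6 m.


Q = K * H^x
  = 3.0 * 6^0.6
  = 3.0 * 2.9302
  = 8.79 L/h


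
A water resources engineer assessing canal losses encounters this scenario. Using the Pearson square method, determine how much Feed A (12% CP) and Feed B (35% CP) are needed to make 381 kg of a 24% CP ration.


parts_A = CP_b - target = 35 - 24 = 11
parts_B = target - CP_a = 24 - 12 = 12
total_parts = 11 + 12 = 23
Feed A = 381 * 11 / 23 = 182.22 kg
Feed B = 381 * 12 / 23 = 198.78 kg

182.22 kg


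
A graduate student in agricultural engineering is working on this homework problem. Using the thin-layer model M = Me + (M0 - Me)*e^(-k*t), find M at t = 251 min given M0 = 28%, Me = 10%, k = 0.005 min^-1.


M = Me + (M0 - Me) * e^(-k*t)
  = 10 + (28 - 10) * e^(-0.005*251)
  = 10 + 18 * e^(-1.255)
  = 10 + 18 * 0.28508
  = 10 + 5.1314
  = 15.13%


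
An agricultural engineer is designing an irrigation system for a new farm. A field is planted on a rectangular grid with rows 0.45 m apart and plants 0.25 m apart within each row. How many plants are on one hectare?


D = 10000 / (row_sp * plant_sp)
  = 10000 / (0.45 * 0.25)
  = 10000 / 0.1125
  = 88888.89 plants/ha


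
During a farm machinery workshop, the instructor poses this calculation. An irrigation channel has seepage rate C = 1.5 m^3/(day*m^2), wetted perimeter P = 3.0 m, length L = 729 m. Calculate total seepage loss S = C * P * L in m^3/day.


S = C * P * L
  = 1.5 * 3.0 * 729
  = 3280.50 m^3/day


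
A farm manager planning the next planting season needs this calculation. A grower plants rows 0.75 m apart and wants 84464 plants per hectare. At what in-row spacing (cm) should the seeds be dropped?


spacing = 10000 / (row_sp * density)
        = 10000 / (0.75 * 84464)
        = 10000 / 63348
        = 0.15786 m = 15.79 cm


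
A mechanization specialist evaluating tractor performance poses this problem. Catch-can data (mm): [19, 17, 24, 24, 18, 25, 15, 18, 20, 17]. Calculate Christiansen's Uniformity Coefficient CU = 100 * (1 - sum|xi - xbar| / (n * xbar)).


xbar = 197 / 10 = 19.700
sum|xi - xbar| = 28.400
CU = 100 * (1 - 28.400 / (10 * 19.700))
   = 100 * (1 - 0.1442)
   = 85.58%


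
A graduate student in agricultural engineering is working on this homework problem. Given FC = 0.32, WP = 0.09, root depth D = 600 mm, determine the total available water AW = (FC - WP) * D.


AW = (FC - WP) * D
   = (0.32 - 0.09) * 600
   = 0.23 * 600
   = 138 mm


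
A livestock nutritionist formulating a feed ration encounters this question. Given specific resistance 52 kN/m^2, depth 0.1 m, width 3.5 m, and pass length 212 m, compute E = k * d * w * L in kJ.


E = k * d * w * L
  = 52 * 0.1 * 3.5 * 212
  = 3858.40 kJ


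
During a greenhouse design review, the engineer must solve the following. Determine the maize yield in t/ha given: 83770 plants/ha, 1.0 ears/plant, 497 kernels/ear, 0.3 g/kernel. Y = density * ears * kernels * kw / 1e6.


Y = density * ears * kernels * kw
  = 83770 * 1.0 * 497 * 0.3 g/ha
  = 12490107 g/ha
  = 12490.11 kg/ha = 12.49 t/ha


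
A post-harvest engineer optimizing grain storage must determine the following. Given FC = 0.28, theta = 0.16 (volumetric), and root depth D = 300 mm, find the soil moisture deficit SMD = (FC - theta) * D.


SMD = (FC - theta) * D
    = (0.28 - 0.16) * 300
    = 0.120 * 300
    = 36 mm


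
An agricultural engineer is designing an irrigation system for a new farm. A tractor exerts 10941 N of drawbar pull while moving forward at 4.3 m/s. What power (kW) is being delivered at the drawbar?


P = F * v / 1000
  = 10941 * 4.3 / 1000
  = 47046.30 / 1000
  = 47.05 kW


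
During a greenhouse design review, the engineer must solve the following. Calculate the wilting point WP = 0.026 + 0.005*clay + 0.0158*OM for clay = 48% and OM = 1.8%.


WP = 0.026 + 0.005*48 + 0.0158*1.8
   = 0.026 + 0.2400 + 0.0284
   = 0.2944


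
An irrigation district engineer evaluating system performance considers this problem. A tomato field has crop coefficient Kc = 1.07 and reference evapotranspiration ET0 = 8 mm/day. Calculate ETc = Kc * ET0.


ETc = Kc * ET0
    = 1.07 * 8
    = 8.56 mm/day


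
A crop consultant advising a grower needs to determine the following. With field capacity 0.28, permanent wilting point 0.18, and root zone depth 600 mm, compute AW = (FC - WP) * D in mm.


AW = (FC - WP) * D
   = (0.28 - 0.18) * 600
   = 0.10 * 600
   = 60 mm


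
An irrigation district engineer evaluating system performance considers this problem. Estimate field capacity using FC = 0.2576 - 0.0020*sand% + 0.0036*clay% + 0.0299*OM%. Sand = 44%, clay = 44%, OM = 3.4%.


FC = 0.2576 - 0.0020*44 + 0.0036*44 + 0.0299*3.4
   = 0.2576 - 0.0880 + 0.1584 + 0.1017
   = 0.4297


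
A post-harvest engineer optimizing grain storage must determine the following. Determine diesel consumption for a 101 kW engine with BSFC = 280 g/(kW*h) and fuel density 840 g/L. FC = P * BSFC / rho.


FC = P * BSFC / rho_fuel
   = 101 * 280 / 840
   = 28280 / 840
   = 33.67 L/h


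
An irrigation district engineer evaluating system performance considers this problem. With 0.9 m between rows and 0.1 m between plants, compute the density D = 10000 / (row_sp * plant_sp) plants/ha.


D = 10000 / (row_sp * plant_sp)
  = 10000 / (0.9 * 0.1)
  = 10000 / 0.0900
  = 111111.11 plants/ha


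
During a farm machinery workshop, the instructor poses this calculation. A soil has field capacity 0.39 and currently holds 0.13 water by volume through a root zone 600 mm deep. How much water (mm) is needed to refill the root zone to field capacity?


SMD = (FC - theta) * D
    = (0.39 - 0.13) * 600
    = 0.260 * 600
    = 156 mm


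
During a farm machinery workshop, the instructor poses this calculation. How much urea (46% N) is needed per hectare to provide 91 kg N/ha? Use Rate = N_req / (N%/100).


Rate = N_required / (N_content / 100)
     = 91 / (46 / 100)
     = 91 / 0.46
     = 197.83 kg/ha


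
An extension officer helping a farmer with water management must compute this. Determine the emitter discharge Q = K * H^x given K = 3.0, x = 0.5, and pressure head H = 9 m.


Q = K * H^x
  = 3.0 * 9^0.5
  = 3.0 * 3
  = 9 L/h


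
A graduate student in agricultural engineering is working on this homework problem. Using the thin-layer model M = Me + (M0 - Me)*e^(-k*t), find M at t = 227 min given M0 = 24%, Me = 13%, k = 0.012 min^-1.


M = Me + (M0 - Me) * e^(-k*t)
  = 13 + (24 - 13) * e^(-0.012*227)
  = 13 + 11 * e^(-2.724)
  = 13 + 11 * 0.06561
  = 13 + 0.7217
  = 13.72%


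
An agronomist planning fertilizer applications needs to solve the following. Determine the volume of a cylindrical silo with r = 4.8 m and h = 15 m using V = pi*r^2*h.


V = pi * r^2 * h
  = pi * 4.8^2 * 15
  = pi * 23.04 * 15
  = 1085.73 m^3


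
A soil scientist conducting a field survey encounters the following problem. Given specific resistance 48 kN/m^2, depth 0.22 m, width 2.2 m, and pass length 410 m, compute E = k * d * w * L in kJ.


E = k * d * w * L
  = 48 * 0.22 * 2.2 * 410
  = 9525.12 kJ


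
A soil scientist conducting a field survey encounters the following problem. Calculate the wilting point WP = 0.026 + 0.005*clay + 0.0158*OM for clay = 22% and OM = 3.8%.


WP = 0.026 + 0.005*22 + 0.0158*3.8
   = 0.026 + 0.1100 + 0.0600
   = 0.1960


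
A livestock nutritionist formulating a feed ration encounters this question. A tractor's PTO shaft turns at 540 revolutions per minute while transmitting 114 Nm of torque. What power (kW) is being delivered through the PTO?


P = 2*pi*n*T / 60000
  = 2*pi * 540 * 114 / 60000
  = 386792.89 / 60000
  = 6.45 kW


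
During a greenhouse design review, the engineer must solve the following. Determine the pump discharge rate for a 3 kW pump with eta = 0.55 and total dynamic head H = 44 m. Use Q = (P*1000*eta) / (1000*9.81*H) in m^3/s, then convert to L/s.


Q = (P * 1000 * eta) / (rho * g * H)
  = (3 * 1000 * 0.55) / (1000 * 9.81 * 44)
  = 1650 / 431640
  = 0.00382 m^3/s = 3.82 L/s


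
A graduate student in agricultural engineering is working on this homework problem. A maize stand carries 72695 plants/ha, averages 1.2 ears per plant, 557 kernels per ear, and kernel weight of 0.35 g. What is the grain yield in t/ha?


Y = density * ears * kernels * kw
  = 72695 * 1.2 * 557 * 0.35 g/ha
  = 17006268.30 g/ha
  = 17006.27 kg/ha = 17.01 t/ha
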